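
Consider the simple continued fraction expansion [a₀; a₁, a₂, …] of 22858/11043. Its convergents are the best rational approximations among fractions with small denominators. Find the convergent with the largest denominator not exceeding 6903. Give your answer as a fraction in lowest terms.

681/329

a_0 = 2: 2/1  (≤ bound)
a_1 = 14: 29/14  (≤ bound)
a_2 = 3: 89/43  (≤ bound)
a_3 = 3: 296/143  (≤ bound)
a_4 = 1: 385/186  (≤ bound)
a_5 = 1: 681/329  (≤ bound)
a_6 = 33: 22858/11043  (> 6903, stop)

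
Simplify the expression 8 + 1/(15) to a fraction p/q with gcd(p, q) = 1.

Start with 15.
8 + 1/(15/1) = 8 + 1/15 = 121/15

121/15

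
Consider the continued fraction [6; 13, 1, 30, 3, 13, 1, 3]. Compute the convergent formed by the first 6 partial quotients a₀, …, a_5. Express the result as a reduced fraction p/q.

Start with 13.
3 + 1/(13/1) = 3 + 1/13 = 40/13
30 + 1/(40/13) = 30 + 13/40 = 1213/40
1 + 1/(1213/40) = 1 + 40/1213 = 1253/1213
13 + 1/(1253/1213) = 13 + 1213/1253 = 17502/1253
6 + 1/(17502/1253) = 6 + 1253/17502 = 106265/17502

106265/17502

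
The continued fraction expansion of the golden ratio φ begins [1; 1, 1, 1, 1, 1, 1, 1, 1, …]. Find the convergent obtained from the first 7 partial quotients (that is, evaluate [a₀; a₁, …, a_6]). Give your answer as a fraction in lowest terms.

21/13

Start with 1.
1 + 1/(1/1) = 1 + 1/1 = 2/1
1 + 1/(2/1) = 1 + 1/2 = 3/2
1 + 1/(3/2) = 1 + 2/3 = 5/3
1 + 1/(5/3) = 1 + 3/5 = 8/5
1 + 1/(8/5) = 1 + 5/8 = 13/8
1 + 1/(13/8) = 1 + 8/13 = 21/13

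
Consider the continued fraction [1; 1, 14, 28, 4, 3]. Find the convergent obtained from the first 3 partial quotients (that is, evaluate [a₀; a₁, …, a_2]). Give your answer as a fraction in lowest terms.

29/15

Start with 14.
1 + 1/(14/1) = 1 + 1/14 = 15/14
1 + 1/(15/14) = 1 + 14/15 = 29/15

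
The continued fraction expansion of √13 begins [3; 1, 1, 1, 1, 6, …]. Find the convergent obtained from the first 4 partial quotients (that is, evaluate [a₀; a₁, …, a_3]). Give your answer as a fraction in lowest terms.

11/3

Build up convergents one term at a time:
a_0 = 3: 3/1
a_1 = 1: 4/1
a_2 = 1: 7/2
a_3 = 1: 11/3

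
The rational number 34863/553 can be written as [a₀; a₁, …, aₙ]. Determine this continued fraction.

[63; 23, 24]

Apply division with remainder until the remainder is 0:
34863 = 63·553 + 24, so a_0 = 63
553 = 23·24 + 1, so a_1 = 23
24 = 24·1 + 0, so a_2 = 24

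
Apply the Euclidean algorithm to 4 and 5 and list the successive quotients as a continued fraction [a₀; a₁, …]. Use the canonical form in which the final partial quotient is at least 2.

4 = 0·5 + 4, so a_0 = 0
5 = 1·4 + 1, so a_1 = 1
4 = 4·1 + 0, so a_2 = 4

[0; 1, 4]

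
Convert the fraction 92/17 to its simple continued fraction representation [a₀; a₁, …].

[5; 2, 2, 3]

92 ÷ 17 → quotient 5, remainder 7
17 ÷ 7 → quotient 2, remainder 3
7 ÷ 3 → quotient 2, remainder 1
3 ÷ 1 → quotient 3, remainder 0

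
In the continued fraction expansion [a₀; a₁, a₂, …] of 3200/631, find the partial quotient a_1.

14

3200 = 5·631 + 45, so a_0 = 5
631 = 14·45 + 1, so a_1 = 14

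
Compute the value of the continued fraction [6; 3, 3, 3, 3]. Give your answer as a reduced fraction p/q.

Build up convergents one term at a time:
a_0 = 6: 6/1
a_1 = 3: 19/3
a_2 = 3: 63/10
a_3 = 3: 208/33
a_4 = 3: 687/109

687/109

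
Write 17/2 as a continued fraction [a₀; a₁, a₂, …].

[8; 2]

⌊17/2⌋ = 8, remainder 1
⌊2/1⌋ = 2, remainder 0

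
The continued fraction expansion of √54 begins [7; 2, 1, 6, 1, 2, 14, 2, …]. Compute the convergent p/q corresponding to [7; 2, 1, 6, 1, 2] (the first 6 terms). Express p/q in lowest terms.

Build up convergents one term at a time:
a_0 = 7: 7/1
a_1 = 2: 15/2
a_2 = 1: 22/3
a_3 = 6: 147/20
a_4 = 1: 169/23
a_5 = 2: 485/66

485/66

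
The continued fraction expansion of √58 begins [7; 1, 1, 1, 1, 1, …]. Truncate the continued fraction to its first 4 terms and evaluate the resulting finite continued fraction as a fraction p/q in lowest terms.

Work from the innermost term outward:
Start with 1.
1 + 1/(1/1) = 1 + 1/1 = 2/1
1 + 1/(2/1) = 1 + 1/2 = 3/2
7 + 1/(3/2) = 7 + 2/3 = 23/3

23/3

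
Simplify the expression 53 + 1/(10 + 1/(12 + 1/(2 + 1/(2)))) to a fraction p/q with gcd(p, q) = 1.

33187/625

Use the convergent recurrence hₖ = aₖ·hₖ₋₁ + hₖ₋₂ (and likewise for the denominators kₖ):
a_0 = 53: 53/1
a_1 = 10: 531/10
a_2 = 12: 6425/121
a_3 = 2: 13381/252
a_4 = 2: 33187/625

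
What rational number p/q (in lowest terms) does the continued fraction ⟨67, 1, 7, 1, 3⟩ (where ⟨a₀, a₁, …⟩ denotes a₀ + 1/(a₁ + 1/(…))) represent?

a_0 = 67: 67/1
a_1 = 1: 68/1
a_2 = 7: 543/8
a_3 = 1: 611/9
a_4 = 3: 2376/35

2376/35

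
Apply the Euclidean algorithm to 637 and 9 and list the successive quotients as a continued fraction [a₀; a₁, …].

[70; 1, 3, 2]

Apply division with remainder until the remainder is 0:
⌊637/9⌋ = 70, remainder 7
⌊9/7⌋ = 1, remainder 2
⌊7/2⌋ = 3, remainder 1
⌊2/1⌋ = 2, remainder 0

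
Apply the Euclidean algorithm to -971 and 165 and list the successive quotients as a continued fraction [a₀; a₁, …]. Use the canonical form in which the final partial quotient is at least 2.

Repeatedly divide and take the remainder:
⌊-971/165⌋ = -6, remainder 19
⌊165/19⌋ = 8, remainder 13
⌊19/13⌋ = 1, remainder 6
⌊13/6⌋ = 2, remainder 1
⌊6/1⌋ = 6, remainder 0

[-6; 8, 1, 2, 6]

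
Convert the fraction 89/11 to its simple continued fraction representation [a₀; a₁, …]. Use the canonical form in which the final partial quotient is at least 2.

89 ÷ 11 → quotient 8, remainder 1
11 ÷ 1 → quotient 11, remainder 0

[8; 11]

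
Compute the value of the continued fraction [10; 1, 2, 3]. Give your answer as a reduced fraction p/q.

a_0 = 10: 10/1
a_1 = 1: 11/1
a_2 = 2: 32/3
a_3 = 3: 107/10

107/10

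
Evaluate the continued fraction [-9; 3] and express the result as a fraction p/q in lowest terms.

a_0 = -9: -9/1
a_1 = 3: -26/3

-26/3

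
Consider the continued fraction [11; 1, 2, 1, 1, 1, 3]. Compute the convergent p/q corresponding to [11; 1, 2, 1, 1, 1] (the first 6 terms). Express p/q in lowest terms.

129/11

a_0 = 11: 11/1
a_1 = 1: 12/1
a_2 = 2: 35/3
a_3 = 1: 47/4
a_4 = 1: 82/7
a_5 = 1: 129/11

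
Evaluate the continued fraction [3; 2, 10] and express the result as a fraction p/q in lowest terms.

73/21

a_0 = 3: 3/1
a_1 = 2: 7/2
a_2 = 10: 73/21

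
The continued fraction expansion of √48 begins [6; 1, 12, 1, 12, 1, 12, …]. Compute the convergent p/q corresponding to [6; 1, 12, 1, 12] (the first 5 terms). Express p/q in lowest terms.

Start with 12.
1 + 1/(12/1) = 1 + 1/12 = 13/12
12 + 1/(13/12) = 12 + 12/13 = 168/13
1 + 1/(168/13) = 1 + 13/168 = 181/168
6 + 1/(181/168) = 6 + 168/181 = 1254/181

1254/181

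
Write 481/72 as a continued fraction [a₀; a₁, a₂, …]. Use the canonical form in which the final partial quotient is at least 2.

⌊481/72⌋ = 6, remainder 49
⌊72/49⌋ = 1, remainder 23
⌊49/23⌋ = 2, remainder 3
⌊23/3⌋ = 7, remainder 2
⌊3/2⌋ = 1, remainder 1
⌊2/1⌋ = 2, remainder 0

[6; 1, 2, 7, 1, 2]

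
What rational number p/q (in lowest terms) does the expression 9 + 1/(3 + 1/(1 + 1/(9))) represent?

361/39

Use the convergent recurrence hₖ = aₖ·hₖ₋₁ + hₖ₋₂ (and likewise for the denominators kₖ):
a_0 = 9: 9/1
a_1 = 3: 28/3
a_2 = 1: 37/4
a_3 = 9: 361/39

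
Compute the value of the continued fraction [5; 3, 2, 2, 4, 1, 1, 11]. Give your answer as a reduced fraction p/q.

Start with 11.
1 + 1/(11/1) = 1 + 1/11 = 12/11
1 + 1/(12/11) = 1 + 11/12 = 23/12
4 + 1/(23/12) = 4 + 12/23 = 104/23
2 + 1/(104/23) = 2 + 23/104 = 231/104
2 + 1/(231/104) = 2 + 104/231 = 566/231
3 + 1/(566/231) = 3 + 231/566 = 1929/566
5 + 1/(1929/566) = 5 + 566/1929 = 10211/1929

10211/1929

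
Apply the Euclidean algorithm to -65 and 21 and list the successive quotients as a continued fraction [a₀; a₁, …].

[-4; 1, 9, 2]

⌊-65/21⌋ = -4, remainder 19
⌊21/19⌋ = 1, remainder 2
⌊19/2⌋ = 9, remainder 1
⌊2/1⌋ = 2, remainder 0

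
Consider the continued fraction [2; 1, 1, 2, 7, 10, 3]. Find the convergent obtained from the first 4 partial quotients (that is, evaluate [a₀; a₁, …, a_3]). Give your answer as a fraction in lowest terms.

13/5

a_0 = 2: 2/1
a_1 = 1: 3/1
a_2 = 1: 5/2
a_3 = 2: 13/5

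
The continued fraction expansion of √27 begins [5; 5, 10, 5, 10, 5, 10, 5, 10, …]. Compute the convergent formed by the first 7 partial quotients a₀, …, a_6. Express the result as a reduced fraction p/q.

716035/137801

a_0 = 5: 5/1
a_1 = 5: 26/5
a_2 = 10: 265/51
a_3 = 5: 1351/260
a_4 = 10: 13775/2651
a_5 = 5: 70226/13515
a_6 = 10: 716035/137801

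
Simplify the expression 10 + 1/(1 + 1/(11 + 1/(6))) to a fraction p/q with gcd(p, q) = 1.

797/73

Collapse the nested fraction from the inside out:
Start with 6.
11 + 1/(6/1) = 11 + 1/6 = 67/6
1 + 1/(67/6) = 1 + 6/67 = 73/67
10 + 1/(73/67) = 10 + 67/73 = 797/73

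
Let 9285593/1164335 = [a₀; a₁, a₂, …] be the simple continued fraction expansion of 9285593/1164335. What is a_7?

9285593 = 7·1164335 + 1135248, so a_0 = 7
1164335 = 1·1135248 + 29087, so a_1 = 1
1135248 = 39·29087 + 855, so a_2 = 39
29087 = 34·855 + 17, so a_3 = 34
855 = 50·17 + 5, so a_4 = 50
17 = 3·5 + 2, so a_5 = 3
5 = 2·2 + 1, so a_6 = 2
2 = 2·1 + 0, so a_7 = 2

2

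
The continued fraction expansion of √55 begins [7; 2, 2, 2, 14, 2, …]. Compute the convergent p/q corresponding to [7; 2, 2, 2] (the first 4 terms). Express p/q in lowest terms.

Start with 2.
2 + 1/(2/1) = 2 + 1/2 = 5/2
2 + 1/(5/2) = 2 + 2/5 = 12/5
7 + 1/(12/5) = 7 + 5/12 = 89/12

89/12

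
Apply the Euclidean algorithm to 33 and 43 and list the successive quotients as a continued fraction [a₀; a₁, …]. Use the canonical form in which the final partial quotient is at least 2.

[0; 1, 3, 3, 3]

Run the Euclidean algorithm, recording each quotient:
33 ÷ 43 → quotient 0, remainder 33
43 ÷ 33 → quotient 1, remainder 10
33 ÷ 10 → quotient 3, remainder 3
10 ÷ 3 → quotient 3, remainder 1
3 ÷ 1 → quotient 3, remainder 0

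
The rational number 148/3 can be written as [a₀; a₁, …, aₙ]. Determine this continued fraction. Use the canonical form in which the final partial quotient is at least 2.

148 ÷ 3 → quotient 49, remainder 1
3 ÷ 1 → quotient 3, remainder 0

[49; 3]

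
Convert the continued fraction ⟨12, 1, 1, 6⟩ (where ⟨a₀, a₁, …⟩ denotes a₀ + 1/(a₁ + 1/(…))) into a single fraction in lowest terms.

163/13

Use the convergent recurrence hₖ = aₖ·hₖ₋₁ + hₖ₋₂ (and likewise for the denominators kₖ):
a_0 = 12: 12/1
a_1 = 1: 13/1
a_2 = 1: 25/2
a_3 = 6: 163/13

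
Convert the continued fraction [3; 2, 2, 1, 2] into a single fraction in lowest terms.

65/19

Build up convergents one term at a time:
a_0 = 3: 3/1
a_1 = 2: 7/2
a_2 = 2: 17/5
a_3 = 1: 24/7
a_4 = 2: 65/19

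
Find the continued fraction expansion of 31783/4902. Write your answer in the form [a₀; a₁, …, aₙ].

[6; 2, 14, 1, 4, 1, 1, 14]

Apply division with remainder until the remainder is 0:
31783 ÷ 4902 → quotient 6, remainder 2371
4902 ÷ 2371 → quotient 2, remainder 160
2371 ÷ 160 → quotient 14, remainder 131
160 ÷ 131 → quotient 1, remainder 29
131 ÷ 29 → quotient 4, remainder 15
29 ÷ 15 → quotient 1, remainder 14
15 ÷ 14 → quotient 1, remainder 1
14 ÷ 1 → quotient 14, remainder 0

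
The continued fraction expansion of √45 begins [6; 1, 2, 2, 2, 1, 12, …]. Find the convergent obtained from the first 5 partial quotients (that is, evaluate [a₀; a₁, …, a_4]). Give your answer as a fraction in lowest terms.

114/17

Use the convergent recurrence hₖ = aₖ·hₖ₋₁ + hₖ₋₂ (and likewise for the denominators kₖ):
a_0 = 6: 6/1
a_1 = 1: 7/1
a_2 = 2: 20/3
a_3 = 2: 47/7
a_4 = 2: 114/17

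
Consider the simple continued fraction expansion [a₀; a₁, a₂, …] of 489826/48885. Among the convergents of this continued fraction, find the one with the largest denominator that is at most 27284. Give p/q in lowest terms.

a_0 = 10: 10/1  (≤ bound)
a_1 = 50: 501/50  (≤ bound)
a_2 = 11: 5521/551  (≤ bound)
a_3 = 2: 11543/1152  (≤ bound)
a_4 = 13: 155580/15527  (≤ bound)
a_5 = 1: 167123/16679  (≤ bound)
a_6 = 2: 489826/48885  (> 27284, stop)

167123/16679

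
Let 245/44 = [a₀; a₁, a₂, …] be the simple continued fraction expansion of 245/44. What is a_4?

6

Apply division with remainder until the remainder is 0:
⌊245/44⌋ = 5, remainder 25
⌊44/25⌋ = 1, remainder 19
⌊25/19⌋ = 1, remainder 6
⌊19/6⌋ = 3, remainder 1
⌊6/1⌋ = 6, remainder 0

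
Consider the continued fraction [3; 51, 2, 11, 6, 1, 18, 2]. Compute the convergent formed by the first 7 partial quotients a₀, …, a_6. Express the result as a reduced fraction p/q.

477809/158245

a_0 = 3: 3/1
a_1 = 51: 154/51
a_2 = 2: 311/103
a_3 = 11: 3575/1184
a_4 = 6: 21761/7207
a_5 = 1: 25336/8391
a_6 = 18: 477809/158245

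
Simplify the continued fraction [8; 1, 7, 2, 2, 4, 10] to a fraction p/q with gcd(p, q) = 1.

16803/1892

a_0 = 8: 8/1
a_1 = 1: 9/1
a_2 = 7: 71/8
a_3 = 2: 151/17
a_4 = 2: 373/42
a_5 = 4: 1643/185
a_6 = 10: 16803/1892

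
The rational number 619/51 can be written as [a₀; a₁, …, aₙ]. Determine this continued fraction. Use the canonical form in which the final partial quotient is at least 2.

[12; 7, 3, 2]

619 ÷ 51 → quotient 12, remainder 7
51 ÷ 7 → quotient 7, remainder 2
7 ÷ 2 → quotient 3, remainder 1
2 ÷ 1 → quotient 2, remainder 0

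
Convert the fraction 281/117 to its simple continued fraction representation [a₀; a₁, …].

281 = 2·117 + 47, so a_0 = 2
117 = 2·47 + 23, so a_1 = 2
47 = 2·23 + 1, so a_2 = 2
23 = 23·1 + 0, so a_3 = 23

[2; 2, 2, 23]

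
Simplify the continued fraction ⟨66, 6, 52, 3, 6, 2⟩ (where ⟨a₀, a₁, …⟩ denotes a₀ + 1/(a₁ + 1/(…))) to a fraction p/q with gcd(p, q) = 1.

a_0 = 66: 66/1
a_1 = 6: 397/6
a_2 = 52: 20710/313
a_3 = 3: 62527/945
a_4 = 6: 395872/5983
a_5 = 2: 854271/12911

854271/12911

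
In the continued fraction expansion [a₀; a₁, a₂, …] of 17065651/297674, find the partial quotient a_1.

⌊17065651/297674⌋ = 57, remainder 98233
⌊297674/98233⌋ = 3, remainder 2975

3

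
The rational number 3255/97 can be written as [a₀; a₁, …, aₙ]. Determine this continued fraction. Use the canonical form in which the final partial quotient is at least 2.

3255 ÷ 97 → quotient 33, remainder 54
97 ÷ 54 → quotient 1, remainder 43
54 ÷ 43 → quotient 1, remainder 11
43 ÷ 11 → quotient 3, remainder 10
11 ÷ 10 → quotient 1, remainder 1
10 ÷ 1 → quotient 10, remainder 0

[33; 1, 1, 3, 1, 10]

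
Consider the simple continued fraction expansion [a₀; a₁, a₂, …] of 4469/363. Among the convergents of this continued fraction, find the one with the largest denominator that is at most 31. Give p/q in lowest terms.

List convergents until the denominator exceeds the bound:
a_0 = 12: 12/1  (≤ bound)
a_1 = 3: 37/3  (≤ bound)
a_2 = 4: 160/13  (≤ bound)
a_3 = 1: 197/16  (≤ bound)
a_4 = 2: 554/45  (> 31, stop)

197/16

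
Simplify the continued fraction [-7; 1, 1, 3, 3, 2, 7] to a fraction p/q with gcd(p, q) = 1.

-2535/394

Use the convergent recurrence hₖ = aₖ·hₖ₋₁ + hₖ₋₂ (and likewise for the denominators kₖ):
a_0 = -7: -7/1
a_1 = 1: -6/1
a_2 = 1: -13/2
a_3 = 3: -45/7
a_4 = 3: -148/23
a_5 = 2: -341/53
a_6 = 7: -2535/394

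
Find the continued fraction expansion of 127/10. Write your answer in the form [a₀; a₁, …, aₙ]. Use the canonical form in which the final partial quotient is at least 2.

127 = 12·10 + 7, so a_0 = 12
10 = 1·7 + 3, so a_1 = 1
7 = 2·3 + 1, so a_2 = 2
3 = 3·1 + 0, so a_3 = 3

[12; 1, 2, 3]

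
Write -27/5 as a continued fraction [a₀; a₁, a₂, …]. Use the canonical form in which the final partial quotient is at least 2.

[-6; 1, 1, 2]

⌊-27/5⌋ = -6, remainder 3
⌊5/3⌋ = 1, remainder 2
⌊3/2⌋ = 1, remainder 1
⌊2/1⌋ = 2, remainder 0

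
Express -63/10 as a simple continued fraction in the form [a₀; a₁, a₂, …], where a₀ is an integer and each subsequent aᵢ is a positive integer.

[-7; 1, 2, 3]

Apply division with remainder until the remainder is 0:
-63 = -7·10 + 7, so a_0 = -7
10 = 1·7 + 3, so a_1 = 1
7 = 2·3 + 1, so a_2 = 2
3 = 3·1 + 0, so a_3 = 3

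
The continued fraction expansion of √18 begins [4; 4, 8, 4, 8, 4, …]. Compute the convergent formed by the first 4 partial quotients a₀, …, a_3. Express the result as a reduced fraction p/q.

577/136

Build up convergents one term at a time:
a_0 = 4: 4/1
a_1 = 4: 17/4
a_2 = 8: 140/33
a_3 = 4: 577/136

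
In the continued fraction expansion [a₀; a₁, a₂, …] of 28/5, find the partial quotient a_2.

1

28 ÷ 5 → quotient 5, remainder 3
5 ÷ 3 → quotient 1, remainder 2
3 ÷ 2 → quotient 1, remainder 1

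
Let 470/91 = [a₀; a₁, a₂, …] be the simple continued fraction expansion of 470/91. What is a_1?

Run the Euclidean algorithm, recording each quotient:
470 ÷ 91 → quotient 5, remainder 15
91 ÷ 15 → quotient 6, remainder 1

6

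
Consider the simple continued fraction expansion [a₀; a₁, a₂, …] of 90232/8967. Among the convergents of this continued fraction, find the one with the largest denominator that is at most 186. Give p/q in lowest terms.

List convergents until the denominator exceeds the bound:
a_0 = 10: 10/1  (≤ bound)
a_1 = 15: 151/15  (≤ bound)
a_2 = 1: 161/16  (≤ bound)
a_3 = 21: 3532/351  (> 186, stop)

161/16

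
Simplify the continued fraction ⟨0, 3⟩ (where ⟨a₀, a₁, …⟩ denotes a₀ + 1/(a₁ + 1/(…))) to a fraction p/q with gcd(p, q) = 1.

1/3

Work from the innermost term outward:
Start with 3.
0 + 1/(3/1) = 0 + 1/3 = 1/3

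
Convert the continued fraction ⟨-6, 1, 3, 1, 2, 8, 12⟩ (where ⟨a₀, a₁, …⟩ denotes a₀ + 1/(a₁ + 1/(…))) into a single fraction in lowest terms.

Start with 12.
8 + 1/(12/1) = 8 + 1/12 = 97/12
2 + 1/(97/12) = 2 + 12/97 = 206/97
1 + 1/(206/97) = 1 + 97/206 = 303/206
3 + 1/(303/206) = 3 + 206/303 = 1115/303
1 + 1/(1115/303) = 1 + 303/1115 = 1418/1115
-6 + 1/(1418/1115) = -6 + 1115/1418 = -7393/1418

-7393/1418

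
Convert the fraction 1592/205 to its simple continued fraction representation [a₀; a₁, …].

1592 ÷ 205 → quotient 7, remainder 157
205 ÷ 157 → quotient 1, remainder 48
157 ÷ 48 → quotient 3, remainder 13
48 ÷ 13 → quotient 3, remainder 9
13 ÷ 9 → quotient 1, remainder 4
9 ÷ 4 → quotient 2, remainder 1
4 ÷ 1 → quotient 4, remainder 0

[7; 1, 3, 3, 1, 2, 4]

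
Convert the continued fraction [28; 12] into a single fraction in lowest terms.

337/12

Start with 12.
28 + 1/(12/1) = 28 + 1/12 = 337/12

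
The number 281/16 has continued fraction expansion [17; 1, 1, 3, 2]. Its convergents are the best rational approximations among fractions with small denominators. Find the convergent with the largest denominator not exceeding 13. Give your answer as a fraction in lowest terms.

a_0 = 17: 17/1  (≤ bound)
a_1 = 1: 18/1  (≤ bound)
a_2 = 1: 35/2  (≤ bound)
a_3 = 3: 123/7  (≤ bound)
a_4 = 2: 281/16  (> 13, stop)

123/7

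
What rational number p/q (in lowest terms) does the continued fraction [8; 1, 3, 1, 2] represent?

123/14

Starting at the tail and folding back:
Start with 2.
1 + 1/(2/1) = 1 + 1/2 = 3/2
3 + 1/(3/2) = 3 + 2/3 = 11/3
1 + 1/(11/3) = 1 + 3/11 = 14/11
8 + 1/(14/11) = 8 + 11/14 = 123/14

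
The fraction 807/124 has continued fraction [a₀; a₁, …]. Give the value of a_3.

807 = 6·124 + 63, so a_0 = 6
124 = 1·63 + 61, so a_1 = 1
63 = 1·61 + 2, so a_2 = 1
61 = 30·2 + 1, so a_3 = 30

30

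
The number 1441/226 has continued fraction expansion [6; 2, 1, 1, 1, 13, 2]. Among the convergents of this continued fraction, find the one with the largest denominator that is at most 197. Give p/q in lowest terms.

695/109

List convergents until the denominator exceeds the bound:
a_0 = 6: 6/1  (≤ bound)
a_1 = 2: 13/2  (≤ bound)
a_2 = 1: 19/3  (≤ bound)
a_3 = 1: 32/5  (≤ bound)
a_4 = 1: 51/8  (≤ bound)
a_5 = 13: 695/109  (≤ bound)
a_6 = 2: 1441/226  (> 197, stop)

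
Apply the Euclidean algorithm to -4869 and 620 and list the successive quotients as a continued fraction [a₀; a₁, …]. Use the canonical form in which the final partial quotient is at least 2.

Run the Euclidean algorithm, recording each quotient:
⌊-4869/620⌋ = -8, remainder 91
⌊620/91⌋ = 6, remainder 74
⌊91/74⌋ = 1, remainder 17
⌊74/17⌋ = 4, remainder 6
⌊17/6⌋ = 2, remainder 5
⌊6/5⌋ = 1, remainder 1
⌊5/1⌋ = 5, remainder 0

[-8; 6, 1, 4, 2, 1, 5]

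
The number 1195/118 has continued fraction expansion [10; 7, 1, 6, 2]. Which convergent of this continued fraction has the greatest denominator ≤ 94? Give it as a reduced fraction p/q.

557/55

a_0 = 10: 10/1  (≤ bound)
a_1 = 7: 71/7  (≤ bound)
a_2 = 1: 81/8  (≤ bound)
a_3 = 6: 557/55  (≤ bound)
a_4 = 2: 1195/118  (> 94, stop)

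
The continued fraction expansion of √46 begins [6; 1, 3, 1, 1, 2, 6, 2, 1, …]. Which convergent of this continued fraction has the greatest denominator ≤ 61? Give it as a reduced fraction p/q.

156/23

a_0 = 6: 6/1  (≤ bound)
a_1 = 1: 7/1  (≤ bound)
a_2 = 3: 27/4  (≤ bound)
a_3 = 1: 34/5  (≤ bound)
a_4 = 1: 61/9  (≤ bound)
a_5 = 2: 156/23  (≤ bound)
a_6 = 6: 997/147  (> 61, stop)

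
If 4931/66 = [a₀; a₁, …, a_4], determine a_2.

Run the Euclidean algorithm, recording each quotient:
4931 ÷ 66 → quotient 74, remainder 47
66 ÷ 47 → quotient 1, remainder 19
47 ÷ 19 → quotient 2, remainder 9

2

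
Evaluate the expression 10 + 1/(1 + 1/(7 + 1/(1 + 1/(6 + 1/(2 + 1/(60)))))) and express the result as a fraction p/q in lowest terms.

Starting at the tail and folding back:
Start with 60.
2 + 1/(60/1) = 2 + 1/60 = 121/60
6 + 1/(121/60) = 6 + 60/121 = 786/121
1 + 1/(786/121) = 1 + 121/786 = 907/786
7 + 1/(907/786) = 7 + 786/907 = 7135/907
1 + 1/(7135/907) = 1 + 907/7135 = 8042/7135
10 + 1/(8042/7135) = 10 + 7135/8042 = 87555/8042

87555/8042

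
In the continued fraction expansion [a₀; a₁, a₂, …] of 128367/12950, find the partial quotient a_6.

1

128367 = 9·12950 + 11817, so a_0 = 9
12950 = 1·11817 + 1133, so a_1 = 1
11817 = 10·1133 + 487, so a_2 = 10
1133 = 2·487 + 159, so a_3 = 2
487 = 3·159 + 10, so a_4 = 3
159 = 15·10 + 9, so a_5 = 15
10 = 1·9 + 1, so a_6 = 1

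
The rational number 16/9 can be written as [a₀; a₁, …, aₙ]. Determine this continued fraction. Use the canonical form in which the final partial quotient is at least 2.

[1; 1, 3, 2]

⌊16/9⌋ = 1, remainder 7
⌊9/7⌋ = 1, remainder 2
⌊7/2⌋ = 3, remainder 1
⌊2/1⌋ = 2, remainder 0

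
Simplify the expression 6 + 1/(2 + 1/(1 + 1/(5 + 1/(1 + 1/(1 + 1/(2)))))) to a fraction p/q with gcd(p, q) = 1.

597/94

Start with 2.
1 + 1/(2/1) = 1 + 1/2 = 3/2
1 + 1/(3/2) = 1 + 2/3 = 5/3
5 + 1/(5/3) = 5 + 3/5 = 28/5
1 + 1/(28/5) = 1 + 5/28 = 33/28
2 + 1/(33/28) = 2 + 28/33 = 94/33
6 + 1/(94/33) = 6 + 33/94 = 597/94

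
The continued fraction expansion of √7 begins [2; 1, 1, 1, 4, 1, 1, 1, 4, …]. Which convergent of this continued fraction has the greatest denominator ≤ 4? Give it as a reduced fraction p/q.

a_0 = 2: 2/1  (≤ bound)
a_1 = 1: 3/1  (≤ bound)
a_2 = 1: 5/2  (≤ bound)
a_3 = 1: 8/3  (≤ bound)
a_4 = 4: 37/14  (> 4, stop)

8/3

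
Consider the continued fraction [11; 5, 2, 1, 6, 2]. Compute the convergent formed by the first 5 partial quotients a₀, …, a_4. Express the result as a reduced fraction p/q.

1197/107

Compute successive convergents:
a_0 = 11: 11/1
a_1 = 5: 56/5
a_2 = 2: 123/11
a_3 = 1: 179/16
a_4 = 6: 1197/107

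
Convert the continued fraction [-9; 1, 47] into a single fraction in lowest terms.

Collapse the nested fraction from the inside out:
Start with 47.
1 + 1/(47/1) = 1 + 1/47 = 48/47
-9 + 1/(48/47) = -9 + 47/48 = -385/48

-385/48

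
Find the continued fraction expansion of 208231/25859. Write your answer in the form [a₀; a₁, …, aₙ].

[8; 19, 35, 1, 3, 4, 2]

208231 ÷ 25859 → quotient 8, remainder 1359
25859 ÷ 1359 → quotient 19, remainder 38
1359 ÷ 38 → quotient 35, remainder 29
38 ÷ 29 → quotient 1, remainder 9
29 ÷ 9 → quotient 3, remainder 2
9 ÷ 2 → quotient 4, remainder 1
2 ÷ 1 → quotient 2, remainder 0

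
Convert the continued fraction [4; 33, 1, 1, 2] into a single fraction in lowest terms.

a_0 = 4: 4/1
a_1 = 33: 133/33
a_2 = 1: 137/34
a_3 = 1: 270/67
a_4 = 2: 677/168

677/168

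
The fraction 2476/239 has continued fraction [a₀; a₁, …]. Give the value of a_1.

2

2476 = 10·239 + 86, so a_0 = 10
239 = 2·86 + 67, so a_1 = 2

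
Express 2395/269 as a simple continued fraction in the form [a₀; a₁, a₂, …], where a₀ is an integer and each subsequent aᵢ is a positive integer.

2395 = 8·269 + 243, so a_0 = 8
269 = 1·243 + 26, so a_1 = 1
243 = 9·26 + 9, so a_2 = 9
26 = 2·9 + 8, so a_3 = 2
9 = 1·8 + 1, so a_4 = 1
8 = 8·1 + 0, so a_5 = 8

[8; 1, 9, 2, 1, 8]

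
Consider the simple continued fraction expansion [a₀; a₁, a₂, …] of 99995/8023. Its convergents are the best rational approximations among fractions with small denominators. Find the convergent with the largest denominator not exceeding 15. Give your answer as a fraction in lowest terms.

162/13

a_0 = 12: 12/1  (≤ bound)
a_1 = 2: 25/2  (≤ bound)
a_2 = 6: 162/13  (≤ bound)
a_3 = 2: 349/28  (> 15, stop)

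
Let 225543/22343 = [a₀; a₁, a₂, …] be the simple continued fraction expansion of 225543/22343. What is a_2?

1

225543 = 10·22343 + 2113, so a_0 = 10
22343 = 10·2113 + 1213, so a_1 = 10
2113 = 1·1213 + 900, so a_2 = 1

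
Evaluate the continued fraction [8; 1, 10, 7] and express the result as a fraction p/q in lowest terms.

Start with 7.
10 + 1/(7/1) = 10 + 1/7 = 71/7
1 + 1/(71/7) = 1 + 7/71 = 78/71
8 + 1/(78/71) = 8 + 71/78 = 695/78

695/78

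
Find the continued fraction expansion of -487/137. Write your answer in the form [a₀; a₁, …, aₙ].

[-4; 2, 4, 15]

-487 ÷ 137 → quotient -4, remainder 61
137 ÷ 61 → quotient 2, remainder 15
61 ÷ 15 → quotient 4, remainder 1
15 ÷ 1 → quotient 15, remainder 0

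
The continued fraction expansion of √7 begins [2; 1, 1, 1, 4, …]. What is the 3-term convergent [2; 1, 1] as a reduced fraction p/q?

a_0 = 2: 2/1
a_1 = 1: 3/1
a_2 = 1: 5/2

5/2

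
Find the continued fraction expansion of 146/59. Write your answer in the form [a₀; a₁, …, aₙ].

[2; 2, 9, 3]

146 = 2·59 + 28, so a_0 = 2
59 = 2·28 + 3, so a_1 = 2
28 = 9·3 + 1, so a_2 = 9
3 = 3·1 + 0, so a_3 = 3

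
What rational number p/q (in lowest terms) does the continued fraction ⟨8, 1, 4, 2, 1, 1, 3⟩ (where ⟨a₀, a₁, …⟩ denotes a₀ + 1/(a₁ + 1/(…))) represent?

855/97

a_0 = 8: 8/1
a_1 = 1: 9/1
a_2 = 4: 44/5
a_3 = 2: 97/11
a_4 = 1: 141/16
a_5 = 1: 238/27
a_6 = 3: 855/97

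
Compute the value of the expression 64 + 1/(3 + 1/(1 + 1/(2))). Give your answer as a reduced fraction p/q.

707/11

a_0 = 64: 64/1
a_1 = 3: 193/3
a_2 = 1: 257/4
a_3 = 2: 707/11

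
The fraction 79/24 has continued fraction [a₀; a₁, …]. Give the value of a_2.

2

Apply division with remainder until the remainder is 0:
⌊79/24⌋ = 3, remainder 7
⌊24/7⌋ = 3, remainder 3
⌊7/3⌋ = 2, remainder 1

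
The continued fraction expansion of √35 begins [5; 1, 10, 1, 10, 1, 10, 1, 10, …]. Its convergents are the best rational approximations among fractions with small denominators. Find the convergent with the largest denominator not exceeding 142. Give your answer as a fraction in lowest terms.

775/131

List convergents until the denominator exceeds the bound:
a_0 = 5: 5/1  (≤ bound)
a_1 = 1: 6/1  (≤ bound)
a_2 = 10: 65/11  (≤ bound)
a_3 = 1: 71/12  (≤ bound)
a_4 = 10: 775/131  (≤ bound)
a_5 = 1: 846/143  (> 142, stop)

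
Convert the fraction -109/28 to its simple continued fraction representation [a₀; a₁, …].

[-4; 9, 3]

-109 ÷ 28 → quotient -4, remainder 3
28 ÷ 3 → quotient 9, remainder 1
3 ÷ 1 → quotient 3, remainder 0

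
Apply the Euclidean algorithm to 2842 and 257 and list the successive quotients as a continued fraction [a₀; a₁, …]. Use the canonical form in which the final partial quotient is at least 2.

[11; 17, 7, 2]

2842 = 11·257 + 15, so a_0 = 11
257 = 17·15 + 2, so a_1 = 17
15 = 7·2 + 1, so a_2 = 7
2 = 2·1 + 0, so a_3 = 2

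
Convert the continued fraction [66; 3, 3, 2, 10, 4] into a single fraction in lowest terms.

65177/983

Build up convergents one term at a time:
a_0 = 66: 66/1
a_1 = 3: 199/3
a_2 = 3: 663/10
a_3 = 2: 1525/23
a_4 = 10: 15913/240
a_5 = 4: 65177/983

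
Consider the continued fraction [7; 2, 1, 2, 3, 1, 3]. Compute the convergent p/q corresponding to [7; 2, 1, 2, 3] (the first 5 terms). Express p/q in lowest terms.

Starting at the tail and folding back:
Start with 3.
2 + 1/(3/1) = 2 + 1/3 = 7/3
1 + 1/(7/3) = 1 + 3/7 = 10/7
2 + 1/(10/7) = 2 + 7/10 = 27/10
7 + 1/(27/10) = 7 + 10/27 = 199/27

199/27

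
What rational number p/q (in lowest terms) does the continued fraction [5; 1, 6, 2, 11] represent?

Start with 11.
2 + 1/(11/1) = 2 + 1/11 = 23/11
6 + 1/(23/11) = 6 + 11/23 = 149/23
1 + 1/(149/23) = 1 + 23/149 = 172/149
5 + 1/(172/149) = 5 + 149/172 = 1009/172

1009/172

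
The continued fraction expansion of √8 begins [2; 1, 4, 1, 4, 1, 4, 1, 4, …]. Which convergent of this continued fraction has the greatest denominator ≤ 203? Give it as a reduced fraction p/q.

478/169

List convergents until the denominator exceeds the bound:
a_0 = 2: 2/1  (≤ bound)
a_1 = 1: 3/1  (≤ bound)
a_2 = 4: 14/5  (≤ bound)
a_3 = 1: 17/6  (≤ bound)
a_4 = 4: 82/29  (≤ bound)
a_5 = 1: 99/35  (≤ bound)
a_6 = 4: 478/169  (≤ bound)
a_7 = 1: 577/204  (> 203, stop)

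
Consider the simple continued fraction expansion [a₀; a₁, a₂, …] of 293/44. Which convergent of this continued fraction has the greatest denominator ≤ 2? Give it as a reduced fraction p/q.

a_0 = 6: 6/1  (≤ bound)
a_1 = 1: 7/1  (≤ bound)
a_2 = 1: 13/2  (≤ bound)
a_3 = 1: 20/3  (> 2, stop)

13/2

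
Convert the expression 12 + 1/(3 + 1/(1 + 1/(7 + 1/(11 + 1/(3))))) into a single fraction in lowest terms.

Starting at the tail and folding back:
Start with 3.
11 + 1/(3/1) = 11 + 1/3 = 34/3
7 + 1/(34/3) = 7 + 3/34 = 241/34
1 + 1/(241/34) = 1 + 34/241 = 275/241
3 + 1/(275/241) = 3 + 241/275 = 1066/275
12 + 1/(1066/275) = 12 + 275/1066 = 13067/1066

13067/1066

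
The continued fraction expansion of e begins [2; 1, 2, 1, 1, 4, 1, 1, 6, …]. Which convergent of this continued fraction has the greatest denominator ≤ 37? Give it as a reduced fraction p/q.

87/32

List convergents until the denominator exceeds the bound:
a_0 = 2: 2/1  (≤ bound)
a_1 = 1: 3/1  (≤ bound)
a_2 = 2: 8/3  (≤ bound)
a_3 = 1: 11/4  (≤ bound)
a_4 = 1: 19/7  (≤ bound)
a_5 = 4: 87/32  (≤ bound)
a_6 = 1: 106/39  (> 37, stop)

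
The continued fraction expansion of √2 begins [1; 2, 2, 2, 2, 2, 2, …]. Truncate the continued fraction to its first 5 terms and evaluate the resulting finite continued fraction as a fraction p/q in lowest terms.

a_0 = 1: 1/1
a_1 = 2: 3/2
a_2 = 2: 7/5
a_3 = 2: 17/12
a_4 = 2: 41/29

41/29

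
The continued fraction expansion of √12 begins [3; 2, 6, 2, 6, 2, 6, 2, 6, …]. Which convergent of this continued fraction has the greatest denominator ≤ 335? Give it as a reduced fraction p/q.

List convergents until the denominator exceeds the bound:
a_0 = 3: 3/1  (≤ bound)
a_1 = 2: 7/2  (≤ bound)
a_2 = 6: 45/13  (≤ bound)
a_3 = 2: 97/28  (≤ bound)
a_4 = 6: 627/181  (≤ bound)
a_5 = 2: 1351/390  (> 335, stop)

627/181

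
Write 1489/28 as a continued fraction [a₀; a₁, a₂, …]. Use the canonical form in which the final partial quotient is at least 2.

1489 ÷ 28 → quotient 53, remainder 5
28 ÷ 5 → quotient 5, remainder 3
5 ÷ 3 → quotient 1, remainder 2
3 ÷ 2 → quotient 1, remainder 1
2 ÷ 1 → quotient 2, remainder 0

[53; 5, 1, 1, 2]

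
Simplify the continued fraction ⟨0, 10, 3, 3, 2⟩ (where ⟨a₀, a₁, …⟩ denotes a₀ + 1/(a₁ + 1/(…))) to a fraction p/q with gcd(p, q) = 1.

Starting at the tail and folding back:
Start with 2.
3 + 1/(2/1) = 3 + 1/2 = 7/2
3 + 1/(7/2) = 3 + 2/7 = 23/7
10 + 1/(23/7) = 10 + 7/23 = 237/23
0 + 1/(237/23) = 0 + 23/237 = 23/237

23/237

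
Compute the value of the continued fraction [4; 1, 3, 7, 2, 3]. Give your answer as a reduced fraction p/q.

Start with 3.
2 + 1/(3/1) = 2 + 1/3 = 7/3
7 + 1/(7/3) = 7 + 3/7 = 52/7
3 + 1/(52/7) = 3 + 7/52 = 163/52
1 + 1/(163/52) = 1 + 52/163 = 215/163
4 + 1/(215/163) = 4 + 163/215 = 1023/215

1023/215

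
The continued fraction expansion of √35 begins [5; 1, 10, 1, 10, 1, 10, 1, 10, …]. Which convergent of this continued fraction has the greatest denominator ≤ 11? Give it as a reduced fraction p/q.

65/11

List convergents until the denominator exceeds the bound:
a_0 = 5: 5/1  (≤ bound)
a_1 = 1: 6/1  (≤ bound)
a_2 = 10: 65/11  (≤ bound)
a_3 = 1: 71/12  (> 11, stop)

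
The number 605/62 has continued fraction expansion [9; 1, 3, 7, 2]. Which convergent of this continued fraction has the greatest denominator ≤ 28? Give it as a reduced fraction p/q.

39/4

a_0 = 9: 9/1  (≤ bound)
a_1 = 1: 10/1  (≤ bound)
a_2 = 3: 39/4  (≤ bound)
a_3 = 7: 283/29  (> 28, stop)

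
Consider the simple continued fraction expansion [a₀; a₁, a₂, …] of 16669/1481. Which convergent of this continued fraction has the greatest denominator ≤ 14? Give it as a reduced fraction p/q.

a_0 = 11: 11/1  (≤ bound)
a_1 = 3: 34/3  (≤ bound)
a_2 = 1: 45/4  (≤ bound)
a_3 = 11: 529/47  (> 14, stop)

45/4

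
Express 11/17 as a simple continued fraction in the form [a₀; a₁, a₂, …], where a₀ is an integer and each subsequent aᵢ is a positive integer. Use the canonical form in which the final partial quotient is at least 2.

[0; 1, 1, 1, 5]

Run the Euclidean algorithm, recording each quotient:
11 = 0·17 + 11, so a_0 = 0
17 = 1·11 + 6, so a_1 = 1
11 = 1·6 + 5, so a_2 = 1
6 = 1·5 + 1, so a_3 = 1
5 = 5·1 + 0, so a_4 = 5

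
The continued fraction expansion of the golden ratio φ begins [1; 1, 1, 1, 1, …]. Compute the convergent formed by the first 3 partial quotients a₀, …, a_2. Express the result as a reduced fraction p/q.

3/2

Start with 1.
1 + 1/(1/1) = 1 + 1/1 = 2/1
1 + 1/(2/1) = 1 + 1/2 = 3/2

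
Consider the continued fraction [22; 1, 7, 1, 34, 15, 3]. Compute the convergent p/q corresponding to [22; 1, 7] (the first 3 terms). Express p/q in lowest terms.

183/8

Work from the innermost term outward:
Start with 7.
1 + 1/(7/1) = 1 + 1/7 = 8/7
22 + 1/(8/7) = 22 + 7/8 = 183/8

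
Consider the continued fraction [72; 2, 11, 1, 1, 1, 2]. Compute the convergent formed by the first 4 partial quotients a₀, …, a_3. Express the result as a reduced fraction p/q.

Start with 1.
11 + 1/(1/1) = 11 + 1/1 = 12/1
2 + 1/(12/1) = 2 + 1/12 = 25/12
72 + 1/(25/12) = 72 + 12/25 = 1812/25

1812/25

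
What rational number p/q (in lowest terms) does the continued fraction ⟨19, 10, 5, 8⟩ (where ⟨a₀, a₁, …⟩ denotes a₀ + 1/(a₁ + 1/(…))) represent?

Collapse the nested fraction from the inside out:
Start with 8.
5 + 1/(8/1) = 5 + 1/8 = 41/8
10 + 1/(41/8) = 10 + 8/41 = 418/41
19 + 1/(418/41) = 19 + 41/418 = 7983/418

7983/418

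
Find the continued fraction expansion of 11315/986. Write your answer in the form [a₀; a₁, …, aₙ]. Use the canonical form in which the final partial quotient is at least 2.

[11; 2, 9, 1, 3, 2, 1, 3]

Apply division with remainder until the remainder is 0:
⌊11315/986⌋ = 11, remainder 469
⌊986/469⌋ = 2, remainder 48
⌊469/48⌋ = 9, remainder 37
⌊48/37⌋ = 1, remainder 11
⌊37/11⌋ = 3, remainder 4
⌊11/4⌋ = 2, remainder 3
⌊4/3⌋ = 1, remainder 1
⌊3/1⌋ = 3, remainder 0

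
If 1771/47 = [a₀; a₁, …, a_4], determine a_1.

1

⌊1771/47⌋ = 37, remainder 32
⌊47/32⌋ = 1, remainder 15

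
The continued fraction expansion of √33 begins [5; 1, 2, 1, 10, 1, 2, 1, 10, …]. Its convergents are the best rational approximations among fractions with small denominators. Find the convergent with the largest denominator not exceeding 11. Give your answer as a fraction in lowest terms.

23/4

a_0 = 5: 5/1  (≤ bound)
a_1 = 1: 6/1  (≤ bound)
a_2 = 2: 17/3  (≤ bound)
a_3 = 1: 23/4  (≤ bound)
a_4 = 10: 247/43  (> 11, stop)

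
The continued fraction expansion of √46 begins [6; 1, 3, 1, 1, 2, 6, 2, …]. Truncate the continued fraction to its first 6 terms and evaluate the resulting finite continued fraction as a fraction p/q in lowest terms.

Start with 2.
1 + 1/(2/1) = 1 + 1/2 = 3/2
1 + 1/(3/2) = 1 + 2/3 = 5/3
3 + 1/(5/3) = 3 + 3/5 = 18/5
1 + 1/(18/5) = 1 + 5/18 = 23/18
6 + 1/(23/18) = 6 + 18/23 = 156/23

156/23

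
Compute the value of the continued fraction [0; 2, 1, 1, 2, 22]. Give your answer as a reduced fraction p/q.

a_0 = 0: 0/1
a_1 = 2: 1/2
a_2 = 1: 1/3
a_3 = 1: 2/5
a_4 = 2: 5/13
a_5 = 22: 112/291

112/291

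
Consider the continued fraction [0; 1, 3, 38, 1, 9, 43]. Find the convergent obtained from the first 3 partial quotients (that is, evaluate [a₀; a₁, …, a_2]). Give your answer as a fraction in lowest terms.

3/4

Start with 3.
1 + 1/(3/1) = 1 + 1/3 = 4/3
0 + 1/(4/3) = 0 + 3/4 = 3/4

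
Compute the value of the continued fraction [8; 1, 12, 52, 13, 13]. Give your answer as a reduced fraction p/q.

Build up convergents one term at a time:
a_0 = 8: 8/1
a_1 = 1: 9/1
a_2 = 12: 116/13
a_3 = 52: 6041/677
a_4 = 13: 78649/8814
a_5 = 13: 1028478/115259

1028478/115259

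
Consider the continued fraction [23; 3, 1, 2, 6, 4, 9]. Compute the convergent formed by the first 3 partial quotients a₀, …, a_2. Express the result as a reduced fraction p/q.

93/4

Build up convergents one term at a time:
a_0 = 23: 23/1
a_1 = 3: 70/3
a_2 = 1: 93/4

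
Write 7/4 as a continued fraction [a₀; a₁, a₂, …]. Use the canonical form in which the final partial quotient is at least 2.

7 ÷ 4 → quotient 1, remainder 3
4 ÷ 3 → quotient 1, remainder 1
3 ÷ 1 → quotient 3, remainder 0

[1; 1, 3]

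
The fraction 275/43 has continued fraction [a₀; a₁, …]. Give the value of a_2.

⌊275/43⌋ = 6, remainder 17
⌊43/17⌋ = 2, remainder 9
⌊17/9⌋ = 1, remainder 8

1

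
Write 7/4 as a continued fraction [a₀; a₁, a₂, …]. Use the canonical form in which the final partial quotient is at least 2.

[1; 1, 3]

⌊7/4⌋ = 1, remainder 3
⌊4/3⌋ = 1, remainder 1
⌊3/1⌋ = 3, remainder 0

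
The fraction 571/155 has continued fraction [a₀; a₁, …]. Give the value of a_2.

2

Apply division with remainder until the remainder is 0:
⌊571/155⌋ = 3, remainder 106
⌊155/106⌋ = 1, remainder 49
⌊106/49⌋ = 2, remainder 8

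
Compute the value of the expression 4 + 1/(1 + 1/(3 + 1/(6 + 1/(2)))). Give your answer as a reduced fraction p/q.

257/54

a_0 = 4: 4/1
a_1 = 1: 5/1
a_2 = 3: 19/4
a_3 = 6: 119/25
a_4 = 2: 257/54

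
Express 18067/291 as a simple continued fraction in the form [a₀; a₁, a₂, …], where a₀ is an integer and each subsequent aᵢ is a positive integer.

Repeatedly divide and take the remainder:
18067 = 62·291 + 25, so a_0 = 62
291 = 11·25 + 16, so a_1 = 11
25 = 1·16 + 9, so a_2 = 1
16 = 1·9 + 7, so a_3 = 1
9 = 1·7 + 2, so a_4 = 1
7 = 3·2 + 1, so a_5 = 3
2 = 2·1 + 0, so a_6 = 2

[62; 11, 1, 1, 1, 3, 2]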